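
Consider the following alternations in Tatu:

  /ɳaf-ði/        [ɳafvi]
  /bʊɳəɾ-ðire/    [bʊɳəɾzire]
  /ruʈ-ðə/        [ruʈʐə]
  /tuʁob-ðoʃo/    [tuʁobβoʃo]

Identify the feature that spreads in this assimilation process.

place

The segment that alternates is /ð/, which surfaces as [v] when adjacent to /f/.
/ð/ is dental while /f/ is labiodental; the output [v] is labiodental, matching the trigger — so the feature that spreads is place.
Checking the remaining alternations: /ð/ → [z] after /ɾ/ (dental → alveolar, matching alveolar); /ð/ → [ʐ] after /ʈ/ (dental → retroflex, matching retroflex); /ð/ → [β] after /b/ (dental → bilabial, matching bilabial) — only place changes, and always toward the preceding segment.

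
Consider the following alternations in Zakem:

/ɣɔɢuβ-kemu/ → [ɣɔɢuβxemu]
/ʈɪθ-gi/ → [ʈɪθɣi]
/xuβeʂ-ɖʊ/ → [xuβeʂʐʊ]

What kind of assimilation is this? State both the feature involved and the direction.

progressive manner assimilation

The segment that alternates is /k/, which surfaces as [x] when adjacent to /β/.
/k/ is a stop while /β/ is a fricative; the output [x] is a fricative, matching the trigger — so the feature that spreads is manner.
Place and voice are unchanged, so the assimilation is partial, not total.
The other alternating forms pattern the same way: /g/ → [ɣ] after /θ/ (stop → fricative, matching a fricative); /ɖ/ → [ʐ] after /ʂ/ (stop → fricative, matching a fricative) — only manner changes, and always toward the preceding segment.
The trigger is the preceding segment, so the direction is progressive (perseverative).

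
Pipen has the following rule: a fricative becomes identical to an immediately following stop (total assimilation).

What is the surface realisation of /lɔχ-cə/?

/χ/ is the segment targeted by the rule; it sits immediately before /c/, so it assimilates completely and surfaces as [c].

[lɔccə]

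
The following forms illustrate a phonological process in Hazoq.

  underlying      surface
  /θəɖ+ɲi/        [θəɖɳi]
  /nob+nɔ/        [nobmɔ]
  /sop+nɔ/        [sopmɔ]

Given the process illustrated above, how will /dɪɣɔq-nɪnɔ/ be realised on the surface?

[dɪɣɔqɴɪnɔ]

The data show progressive place assimilation: /ɲ/ → [ɳ] after /ɖ/; /n/ → [m] after /b/; /n/ → [m] after /p/. In each pair only place changes, matching the preceding consonant, while manner and voice stay constant.
The rule targets /n/ (voiced alveolar nasal), which sits after the trigger /q/ (uvular).
The voiced uvular nasal is [ɴ], so /n/ → [ɴ].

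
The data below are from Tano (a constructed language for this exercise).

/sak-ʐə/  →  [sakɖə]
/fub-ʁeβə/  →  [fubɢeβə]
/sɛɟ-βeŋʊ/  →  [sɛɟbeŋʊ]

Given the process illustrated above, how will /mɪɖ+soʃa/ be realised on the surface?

The data show progressive manner assimilation: /ʐ/ → [ɖ] after /k/; /ʁ/ → [ɢ] after /b/; /β/ → [b] after /ɟ/. In each pair only manner changes, matching the preceding consonant, while place and voice stay constant.
The rule targets /s/ (voiceless alveolar fricative), which sits after the trigger /ɖ/ (stop).
Changing only its manner to stop gives [t] — the voiceless alveolar stop.

[mɪɖtoʃa]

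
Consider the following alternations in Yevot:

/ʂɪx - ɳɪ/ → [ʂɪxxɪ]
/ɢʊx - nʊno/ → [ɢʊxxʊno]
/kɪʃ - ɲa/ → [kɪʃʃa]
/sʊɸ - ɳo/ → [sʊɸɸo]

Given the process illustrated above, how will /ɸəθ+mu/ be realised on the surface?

[ɸəθθu]

The data show progressive total assimilation (/ɳ/ → [x] after /x/; /n/ → [x] after /x/; /ɲ/ → [ʃ] after /ʃ/; /ɳ/ → [ɸ] after /ɸ/): in every case the target segment becomes identical to its preceding neighbour, copying more than a single feature.
/m/ is the segment targeted by the rule; it sits immediately after /θ/, so it assimilates completely and surfaces as [θ].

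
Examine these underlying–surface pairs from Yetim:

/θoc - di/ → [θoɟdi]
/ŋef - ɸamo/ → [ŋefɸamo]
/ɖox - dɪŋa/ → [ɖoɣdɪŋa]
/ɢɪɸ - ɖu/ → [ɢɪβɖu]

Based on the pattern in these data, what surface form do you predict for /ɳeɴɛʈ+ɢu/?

The data show regressive voicing assimilation: /c/ → [ɟ] before /d/; /x/ → [ɣ] before /d/; /ɸ/ → [β] before /ɖ/. In each pair only voicing changes, matching the following consonant, while place and manner stay constant.
No alternation appears in [ŋefɸamo]: there the adjacent consonants already agree in voicing (/f/ and /ɸ/ are both voiceless), so this form is consistent with the same rule.
The rule targets /ʈ/ (voiceless retroflex stop), which sits before the trigger /ɢ/ (voiced).
A voiced retroflex stop is [ɖ], so the surface segment is [ɖ].

[ɳeɴɛɖɢu]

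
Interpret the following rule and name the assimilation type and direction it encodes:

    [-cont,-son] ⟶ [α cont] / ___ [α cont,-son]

regressive manner assimilation

The rule copies [cont] (continuancy) from the environment onto the target stops; since [±cont] encodes the stop/fricative manner contrast, the assimilating dimension is manner.
The conditioning segment sits to the right of the focus bar, meaning the trigger follows the segment that changes — regressive assimilation.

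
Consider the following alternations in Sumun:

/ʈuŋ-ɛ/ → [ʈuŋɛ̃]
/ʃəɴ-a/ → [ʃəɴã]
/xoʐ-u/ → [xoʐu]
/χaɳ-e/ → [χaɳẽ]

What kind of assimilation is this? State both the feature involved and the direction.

progressive nasality assimilation (vowel nasalisation)

The vowel /ɛ/ surfaces as nasalised [ɛ̃] next to the preceding nasal /ŋ/ — it has acquired the [+nasal] feature of its neighbour.
Likewise in the remaining data: /a/ → [ã] after /ɴ/; /e/ → [ẽ] after /ɳ/ — each time a vowel is nasalised next to a preceding nasal.
No change occurs in [xoʐu] because the vowel at the boundary is adjacent to an oral consonant, not a nasal (/u/ next to /ʐ/).
Because the conditioning nasal is to the left of the vowel that changes, the process is progressive (perseverative).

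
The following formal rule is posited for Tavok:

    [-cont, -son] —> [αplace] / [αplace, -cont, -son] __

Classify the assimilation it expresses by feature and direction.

progressive place assimilation

The shared variable α links the value of the place features (abbreviated [place]) on the target to the same value on the neighbouring segment, so place is the feature that assimilates.
Since the environment is written before the underscore, the trigger precedes the target; the direction is progressive.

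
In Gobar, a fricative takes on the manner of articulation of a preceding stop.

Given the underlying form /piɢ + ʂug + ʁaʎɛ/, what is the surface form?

[piɢʈugɢaʎɛ]

/ʂ/ is a voiceless retroflex fricative. The preceding trigger /ɢ/ is a stop, so /ʂ/ must become a stop as well.
A voiceless retroflex stop is [ʈ], so the surface segment is [ʈ].
The same rule applies at the second boundary: /ʁ/ → [ɢ] next to /g/.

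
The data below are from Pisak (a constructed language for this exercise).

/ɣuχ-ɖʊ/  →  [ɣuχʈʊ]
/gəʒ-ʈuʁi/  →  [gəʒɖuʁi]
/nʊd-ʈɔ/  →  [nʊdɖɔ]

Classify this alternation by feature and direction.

progressive voicing assimilation

Underlying /ɖ/ is realised as [ʈ] next to /χ/; /χ/ itself does not change.
/ɖ/ is voiced while /χ/ is voiceless; the output [ʈ] is voiceless, matching the trigger — so the feature that spreads is voicing.
Place and manner are unchanged, so the assimilation is partial, not total.
The other alternating forms pattern the same way: /ʈ/ → [ɖ] after /ʒ/ (voiceless → voiced, matching voiced); /ʈ/ → [ɖ] after /d/ (voiceless → voiced, matching voiced) — only voicing changes, and always toward the preceding segment.
Since the segment that changes follows the conditioning segment, the assimilation is progressive.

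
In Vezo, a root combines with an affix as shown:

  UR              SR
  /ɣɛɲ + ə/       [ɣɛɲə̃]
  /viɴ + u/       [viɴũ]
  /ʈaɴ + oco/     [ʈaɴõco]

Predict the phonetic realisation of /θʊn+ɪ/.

[θʊnɪ̃]

The data show progressive nasality assimilation (vowel nasalisation): /ə/ → [ə̃] after /ɲ/; /u/ → [ũ] after /ɴ/; /o/ → [õ] after /ɴ/ — a vowel is nasalised by an immediately preceding nasal consonant.
The vowel /ɪ/ is adjacent to the preceding nasal /n/, so it acquires [+nasal] and surfaces as [ɪ̃].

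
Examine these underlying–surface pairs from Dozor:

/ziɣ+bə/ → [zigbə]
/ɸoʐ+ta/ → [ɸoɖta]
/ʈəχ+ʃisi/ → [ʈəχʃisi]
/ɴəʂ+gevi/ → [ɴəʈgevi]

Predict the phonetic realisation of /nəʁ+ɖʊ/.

[nəɢɖʊ]

The data show regressive manner assimilation: /ɣ/ → [g] before /b/; /ʐ/ → [ɖ] before /t/; /ʂ/ → [ʈ] before /g/. In each pair only manner changes, matching the following consonant, while place and voice stay constant.
Nothing changes in [ʈəχʃisi]: there the adjacent consonants already agree in manner (/χ/ and /ʃ/ are both fricatives), so this form is consistent with the same rule.
/ʁ/ is a voiced uvular fricative. The following trigger /ɖ/ is a stop, so /ʁ/ must become a stop as well.
Changing only its manner to stop gives [ɢ] — the voiced uvular stop.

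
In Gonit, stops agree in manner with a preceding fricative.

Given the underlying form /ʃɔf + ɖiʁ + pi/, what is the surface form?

[ʃɔfʐiʁɸi]

/ɖ/ is a voiced retroflex stop. The preceding trigger /f/ is a fricative, so /ɖ/ must become a fricative as well.
The voiced retroflex fricative is [ʐ], so /ɖ/ → [ʐ].
The same rule applies at the second boundary: /p/ → [ɸ] next to /ʁ/.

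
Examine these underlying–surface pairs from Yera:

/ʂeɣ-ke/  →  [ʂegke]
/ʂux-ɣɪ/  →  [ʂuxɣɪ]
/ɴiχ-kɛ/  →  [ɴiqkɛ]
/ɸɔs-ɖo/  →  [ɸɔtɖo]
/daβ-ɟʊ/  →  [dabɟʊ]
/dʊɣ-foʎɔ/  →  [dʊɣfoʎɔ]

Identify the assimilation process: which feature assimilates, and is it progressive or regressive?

Underlying /ɣ/ is realised as [g] next to /k/; /k/ itself does not change.
The change fricative → stop matches the manner of the following /k/, identifying this as manner assimilation.
Place and voice are unchanged, so the assimilation is partial, not total.
The same holds elsewhere in the data: /χ/ → [q] before /k/ (fricative → stop, matching a stop); /s/ → [t] before /ɖ/ (fricative → stop, matching a stop); /β/ → [b] before /ɟ/ (fricative → stop, matching a stop) — only manner changes, and always toward the following segment.
Nothing changes in [ʂuxɣɪ], [dʊɣfoʎɔ]: there the adjacent consonants already agree in manner (/x/ and /ɣ/ are both fricatives; /ɣ/ and /f/ are both fricatives), so these forms are consistent with the same rule.
The trigger is the following segment, so the direction is regressive (anticipatory).

regressive manner assimilation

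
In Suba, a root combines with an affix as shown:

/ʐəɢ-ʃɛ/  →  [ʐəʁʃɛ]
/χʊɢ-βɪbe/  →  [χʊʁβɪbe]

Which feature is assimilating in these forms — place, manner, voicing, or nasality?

manner

Comparing underlying and surface forms, /ɢ/ → [ʁ] is the alternation; the neighbouring /ʃ/ is constant.
/ɢ/ is a stop while /ʃ/ is a fricative; the output [ʁ] is a fricative, matching the trigger — so the feature that spreads is manner.
The same holds elsewhere in the data: /ɢ/ → [ʁ] before /β/ (stop → fricative, matching a fricative) — only manner changes, and always toward the following segment.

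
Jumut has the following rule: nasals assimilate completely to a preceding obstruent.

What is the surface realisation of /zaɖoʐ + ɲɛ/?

/ɲ/ is the segment targeted by the rule; it sits immediately after /ʐ/, so it assimilates completely and surfaces as [ʐ].

[zaɖoʐʐɛ]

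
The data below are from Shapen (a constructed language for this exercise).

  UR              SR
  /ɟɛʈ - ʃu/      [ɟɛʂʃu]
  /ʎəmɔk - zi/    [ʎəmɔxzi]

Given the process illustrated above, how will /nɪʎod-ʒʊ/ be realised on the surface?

The data show regressive manner assimilation: /ʈ/ → [ʂ] before /ʃ/; /k/ → [x] before /z/. In each pair only manner changes, matching the following consonant, while place and voice stay constant.
The rule targets /d/ (voiced alveolar stop), which sits before the trigger /ʒ/ (fricative).
The voiced alveolar fricative is [z], so /d/ → [z].

[nɪʎozʒʊ]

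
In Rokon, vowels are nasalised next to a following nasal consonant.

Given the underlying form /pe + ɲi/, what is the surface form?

The vowel /e/ is adjacent to the following nasal /ɲ/, so it acquires [+nasal] and surfaces as [ẽ].

[pẽɲi]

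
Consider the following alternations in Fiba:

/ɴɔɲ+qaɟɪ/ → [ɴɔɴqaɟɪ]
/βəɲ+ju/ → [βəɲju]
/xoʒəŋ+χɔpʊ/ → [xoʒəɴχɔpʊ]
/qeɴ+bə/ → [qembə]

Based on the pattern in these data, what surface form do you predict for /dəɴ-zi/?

[dənzi]

The data show regressive place assimilation: /ɲ/ → [ɴ] before /q/; /ŋ/ → [ɴ] before /χ/; /ɴ/ → [m] before /b/. In each pair only place changes, matching the following consonant, while manner and voice stay constant.
No alternation appears in [βəɲju]: there the adjacent consonants already agree in place (/ɲ/ and /j/ are both palatal), so this form is consistent with the same rule.
The rule targets /ɴ/ (voiced uvular nasal), which sits before the trigger /z/ (alveolar).
The voiced alveolar nasal is [n], so /ɴ/ → [n].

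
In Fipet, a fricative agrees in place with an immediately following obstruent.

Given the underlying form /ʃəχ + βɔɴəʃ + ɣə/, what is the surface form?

/χ/ is a voiceless uvular fricative. The following trigger /β/ is bilabial, so /χ/ must become bilabial as well.
Changing only its place to bilabial gives [ɸ] — the voiceless bilabial fricative.
At the second juncture, /ʃ/ likewise becomes [x] adjacent to /ɣ/.

[ʃəɸβɔɴəxɣə]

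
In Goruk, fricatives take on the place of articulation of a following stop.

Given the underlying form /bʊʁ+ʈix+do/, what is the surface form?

[bʊʐʈisdo]

/ʁ/ is a voiced uvular fricative. The following trigger /ʈ/ is retroflex, so /ʁ/ must become retroflex as well.
A voiced retroflex fricative is [ʐ], so the surface segment is [ʐ].
At the second juncture, /x/ likewise becomes [s] adjacent to /d/.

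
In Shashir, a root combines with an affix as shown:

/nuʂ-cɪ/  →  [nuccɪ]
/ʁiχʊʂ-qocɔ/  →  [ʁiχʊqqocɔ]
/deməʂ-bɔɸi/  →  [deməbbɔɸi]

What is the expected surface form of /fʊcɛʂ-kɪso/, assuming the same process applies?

[fʊcɛkkɪso]

The data show regressive total assimilation (/ʂ/ → [c] before /c/; /ʂ/ → [q] before /q/; /ʂ/ → [b] before /b/): in every case the target segment becomes identical to its following neighbour, copying more than a single feature.
/ʂ/ is the segment targeted by the rule; it sits immediately before /k/, so it assimilates completely and surfaces as [k].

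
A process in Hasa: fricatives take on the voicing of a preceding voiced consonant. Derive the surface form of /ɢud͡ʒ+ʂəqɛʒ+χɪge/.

The rule targets /ʂ/ (voiceless retroflex fricative), which sits after the trigger /d͡ʒ/ (voiced).
The voiced retroflex fricative is [ʐ], so /ʂ/ → [ʐ].
At the second juncture, /χ/ likewise becomes [ʁ] adjacent to /ʒ/.

[ɢud͡ʒʐəqɛʒʁɪge]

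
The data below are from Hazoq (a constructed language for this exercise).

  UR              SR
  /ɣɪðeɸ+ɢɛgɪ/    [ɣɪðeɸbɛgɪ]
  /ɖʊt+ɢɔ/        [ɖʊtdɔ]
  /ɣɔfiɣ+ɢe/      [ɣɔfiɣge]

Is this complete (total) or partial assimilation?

partial assimilation

Underlying /ɢ/ is realised as [b] next to /ɸ/; /ɸ/ itself does not change.
The change uvular → bilabial matches the place of the preceding /ɸ/, identifying this as place assimilation.
Manner and voice are unchanged, so the assimilation is partial, not total.
The other alternating forms pattern the same way: /ɢ/ → [d] after /t/ (uvular → alveolar, matching alveolar); /ɢ/ → [g] after /ɣ/ (uvular → velar, matching velar) — only place changes, and always toward the preceding segment.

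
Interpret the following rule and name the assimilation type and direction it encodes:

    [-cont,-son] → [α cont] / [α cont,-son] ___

The rule copies [cont] (continuancy) from the environment onto the target stops; since [±cont] encodes the stop/fricative manner contrast, the assimilating dimension is manner.
The conditioning segment sits to the left of the focus bar, meaning the trigger precedes the segment that changes — progressive assimilation.

progressive manner assimilation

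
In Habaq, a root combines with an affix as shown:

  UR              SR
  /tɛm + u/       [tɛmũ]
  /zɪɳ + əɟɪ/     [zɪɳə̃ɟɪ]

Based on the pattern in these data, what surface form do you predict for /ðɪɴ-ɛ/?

The data show progressive nasality assimilation (vowel nasalisation): /u/ → [ũ] after /m/; /ə/ → [ə̃] after /ɳ/ — a vowel is nasalised by an immediately preceding nasal consonant.
The vowel /ɛ/ is adjacent to the preceding nasal /ɴ/, so it acquires [+nasal] and surfaces as [ɛ̃].

[ðɪɴɛ̃]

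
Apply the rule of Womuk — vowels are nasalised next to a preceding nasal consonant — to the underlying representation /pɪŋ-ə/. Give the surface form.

/ə/ sits next to the nasal /ŋ/ and is therefore nasalised to [ə̃].

[pɪŋə̃]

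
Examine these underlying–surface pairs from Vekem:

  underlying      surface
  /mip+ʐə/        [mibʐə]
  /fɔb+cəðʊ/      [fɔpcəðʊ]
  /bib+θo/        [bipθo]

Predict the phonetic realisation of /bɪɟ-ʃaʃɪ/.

[bɪcʃaʃɪ]

The data show regressive voicing assimilation: /p/ → [b] before /ʐ/; /b/ → [p] before /c/; /b/ → [p] before /θ/. In each pair only voicing changes, matching the following consonant, while place and manner stay constant.
The rule targets /ɟ/ (voiced palatal stop), which sits before the trigger /ʃ/ (voiceless).
Changing only its voicing to voiceless gives [c] — the voiceless palatal stop.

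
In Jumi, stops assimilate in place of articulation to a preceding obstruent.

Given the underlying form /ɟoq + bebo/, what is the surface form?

/b/ is a voiced bilabial stop. The preceding trigger /q/ is uvular, so /b/ must become uvular as well.
The voiced uvular stop is [ɢ], so /b/ → [ɢ].

[ɟoqɢebo]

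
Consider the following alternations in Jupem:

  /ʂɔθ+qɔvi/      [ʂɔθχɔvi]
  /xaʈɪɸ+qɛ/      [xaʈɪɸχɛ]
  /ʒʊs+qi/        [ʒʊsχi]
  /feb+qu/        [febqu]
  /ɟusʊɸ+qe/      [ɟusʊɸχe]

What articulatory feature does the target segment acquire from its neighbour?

manner

Comparing underlying and surface forms, /q/ → [χ] is the alternation; the neighbouring /θ/ is constant.
/q/ is a stop while /θ/ is a fricative; the output [χ] is a fricative, matching the trigger — so the feature that spreads is manner.
The same holds elsewhere in the data: /q/ → [χ] after /ɸ/ (stop → fricative, matching a fricative); /q/ → [χ] after /s/ (stop → fricative, matching a fricative) — only manner changes, and always toward the preceding segment.
No alternation appears in [febqu]: there the adjacent consonants already agree in manner (/q/ and /b/ are both stops), so this form is consistent with the same rule.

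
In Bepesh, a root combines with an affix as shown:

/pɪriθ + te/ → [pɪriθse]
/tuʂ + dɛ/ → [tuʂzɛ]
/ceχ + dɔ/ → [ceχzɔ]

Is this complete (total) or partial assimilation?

partial assimilation

The segment that alternates is /t/, which surfaces as [s] when adjacent to /θ/.
The change stop → fricative matches the manner of the preceding /θ/, identifying this as manner assimilation.
Place and voice are unchanged, so the assimilation is partial, not total.
The other alternating forms pattern the same way: /d/ → [z] after /ʂ/ (stop → fricative, matching a fricative); /d/ → [z] after /χ/ (stop → fricative, matching a fricative) — only manner changes, and always toward the preceding segment.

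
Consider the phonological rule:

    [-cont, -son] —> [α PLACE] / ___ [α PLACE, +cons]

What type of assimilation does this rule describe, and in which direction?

The rule copies the place features (abbreviated [PLACE]) from the environment onto the target, so the assimilating feature is place.
The conditioning segment sits to the right of the focus bar, meaning the trigger follows the segment that changes — regressive assimilation.

regressive place assimilation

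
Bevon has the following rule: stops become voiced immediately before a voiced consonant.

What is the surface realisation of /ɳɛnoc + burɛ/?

/c/ is a voiceless palatal stop. The following trigger /b/ is voiced, so /c/ must become voiced as well.
Changing only its voicing to voiced gives [ɟ] — the voiced palatal stop.

[ɳɛnoɟburɛ]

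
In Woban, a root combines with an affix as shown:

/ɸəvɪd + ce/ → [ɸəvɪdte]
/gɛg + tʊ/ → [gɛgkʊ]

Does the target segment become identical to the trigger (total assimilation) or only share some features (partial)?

partial assimilation

The segment that alternates is /c/, which surfaces as [t] when adjacent to /d/.
/c/ is palatal while /d/ is alveolar; the output [t] is alveolar, matching the trigger — so the feature that spreads is place.
Manner and voice are unchanged, so the assimilation is partial, not total.
The other alternating form patterns the same way: /t/ → [k] after /g/ (alveolar → velar, matching velar) — only place changes, and always toward the preceding segment.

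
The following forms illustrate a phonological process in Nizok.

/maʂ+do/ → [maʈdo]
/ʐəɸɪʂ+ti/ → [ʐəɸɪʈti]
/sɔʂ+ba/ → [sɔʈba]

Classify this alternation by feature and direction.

The segment that alternates is /ʂ/, which surfaces as [ʈ] when adjacent to /d/.
The change fricative → stop matches the manner of the following /d/, identifying this as manner assimilation.
Place and voice are unchanged, so the assimilation is partial, not total.
The same holds elsewhere in the data: /ʂ/ → [ʈ] before /t/ (fricative → stop, matching a stop); /ʂ/ → [ʈ] before /b/ (fricative → stop, matching a stop) — only manner changes, and always toward the following segment.
The trigger is the following segment, so the direction is regressive (anticipatory).

regressive manner assimilation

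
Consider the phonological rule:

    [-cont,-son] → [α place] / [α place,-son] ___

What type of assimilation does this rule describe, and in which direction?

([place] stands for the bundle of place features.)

progressive place assimilation

The rule copies the place features (abbreviated [place]) from the environment onto the target, so the assimilating feature is place.
Since the environment is written before the underscore, the trigger precedes the target; the direction is progressive.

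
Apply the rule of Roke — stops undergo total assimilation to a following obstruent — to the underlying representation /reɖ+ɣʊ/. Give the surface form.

/ɖ/ is the segment targeted by the rule; it sits immediately before /ɣ/, so it assimilates completely and surfaces as [ɣ].

[reɣɣʊ]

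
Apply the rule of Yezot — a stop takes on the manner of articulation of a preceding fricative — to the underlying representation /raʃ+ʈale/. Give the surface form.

The rule targets /ʈ/ (voiceless retroflex stop), which sits after the trigger /ʃ/ (fricative).
A voiceless retroflex fricative is [ʂ], so the surface segment is [ʂ].

[raʃʂale]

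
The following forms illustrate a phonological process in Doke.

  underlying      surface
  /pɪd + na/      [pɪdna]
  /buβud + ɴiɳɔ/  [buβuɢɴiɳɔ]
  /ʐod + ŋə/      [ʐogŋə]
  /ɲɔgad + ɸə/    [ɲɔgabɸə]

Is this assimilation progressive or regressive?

regressive

The segment that alternates is /d/, which surfaces as [ɢ] when adjacent to /ɴ/.
/d/ is alveolar while /ɴ/ is uvular; the output [ɢ] is uvular, matching the trigger — so the feature that spreads is place.
The other alternating forms pattern the same way: /d/ → [g] before /ŋ/ (alveolar → velar, matching velar); /d/ → [b] before /ɸ/ (alveolar → bilabial, matching bilabial) — only place changes, and always toward the following segment.
No alternation appears in [pɪdna]: there the adjacent consonants already agree in place (/d/ and /n/ are both alveolar), so this form is consistent with the same rule.
Since the segment that changes precedes the conditioning segment, the assimilation is regressive.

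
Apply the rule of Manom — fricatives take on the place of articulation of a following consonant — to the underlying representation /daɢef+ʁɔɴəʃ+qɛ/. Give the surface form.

[daɢeχʁɔɴəχqɛ]

The rule targets /f/ (voiceless labiodental fricative), which sits before the trigger /ʁ/ (uvular).
Changing only its place to uvular gives [χ] — the voiceless uvular fricative.
At the second juncture, /ʃ/ likewise becomes [χ] adjacent to /q/.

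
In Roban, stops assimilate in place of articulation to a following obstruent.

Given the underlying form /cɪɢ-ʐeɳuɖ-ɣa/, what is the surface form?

/ɢ/ is a voiced uvular stop. The following trigger /ʐ/ is retroflex, so /ɢ/ must become retroflex as well.
A voiced retroflex stop is [ɖ], so the surface segment is [ɖ].
At the second juncture, /ɖ/ likewise becomes [g] adjacent to /ɣ/.

[cɪɖʐeɳugɣa]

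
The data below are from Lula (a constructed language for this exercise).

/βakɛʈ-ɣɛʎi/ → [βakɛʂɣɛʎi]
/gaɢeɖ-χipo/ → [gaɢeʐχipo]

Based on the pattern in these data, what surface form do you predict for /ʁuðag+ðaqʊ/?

[ʁuðaɣðaqʊ]

The data show regressive manner assimilation: /ʈ/ → [ʂ] before /ɣ/; /ɖ/ → [ʐ] before /χ/. In each pair only manner changes, matching the following consonant, while place and voice stay constant.
The rule targets /g/ (voiced velar stop), which sits before the trigger /ð/ (fricative).
The voiced velar fricative is [ɣ], so /g/ → [ɣ].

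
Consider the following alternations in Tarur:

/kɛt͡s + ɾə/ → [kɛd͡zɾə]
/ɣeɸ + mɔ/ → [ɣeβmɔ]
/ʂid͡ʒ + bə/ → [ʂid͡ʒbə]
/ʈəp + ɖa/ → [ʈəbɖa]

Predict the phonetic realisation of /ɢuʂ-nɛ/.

The data show regressive voicing assimilation: /t͡s/ → [d͡z] before /ɾ/; /ɸ/ → [β] before /m/; /p/ → [b] before /ɖ/. In each pair only voicing changes, matching the following consonant, while place and manner stay constant.
No alternation appears in [ʂid͡ʒbə]: there the adjacent consonants already agree in voicing (/d͡ʒ/ and /b/ are both voiced), so this form is consistent with the same rule.
The rule targets /ʂ/ (voiceless retroflex fricative), which sits before the trigger /n/ (voiced).
The voiced retroflex fricative is [ʐ], so /ʂ/ → [ʐ].

[ɢuʐnɛ]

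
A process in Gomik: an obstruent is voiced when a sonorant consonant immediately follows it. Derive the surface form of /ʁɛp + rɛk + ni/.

The rule targets /p/ (voiceless bilabial stop), which sits before the trigger /r/ (voiced).
Changing only its voicing to voiced gives [b] — the voiced bilabial stop.
The same rule applies at the second boundary: /k/ → [g] next to /n/.

[ʁɛbrɛgni]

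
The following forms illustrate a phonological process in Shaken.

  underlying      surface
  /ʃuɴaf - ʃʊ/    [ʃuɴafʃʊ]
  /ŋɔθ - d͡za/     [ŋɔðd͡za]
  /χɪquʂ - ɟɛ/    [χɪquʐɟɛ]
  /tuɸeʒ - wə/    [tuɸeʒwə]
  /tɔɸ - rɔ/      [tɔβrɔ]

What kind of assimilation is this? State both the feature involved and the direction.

Comparing underlying and surface forms, /θ/ → [ð] is the alternation; the neighbouring /d͡z/ is constant.
/θ/ is voiceless while /d͡z/ is voiced; the output [ð] is voiced, matching the trigger — so the feature that spreads is voicing.
Place and manner are unchanged, so the assimilation is partial, not total.
The other alternating forms pattern the same way: /ʂ/ → [ʐ] before /ɟ/ (voiceless → voiced, matching voiced); /ɸ/ → [β] before /r/ (voiceless → voiced, matching voiced) — only voicing changes, and always toward the following segment.
No alternation appears in [ʃuɴafʃʊ], [tuɸeʒwə]: there the adjacent consonants already agree in voicing (/f/ and /ʃ/ are both voiceless; /ʒ/ and /w/ are both voiced), so these forms are consistent with the same rule.
Since the segment that changes precedes the conditioning segment, the assimilation is regressive.

regressive voicing assimilation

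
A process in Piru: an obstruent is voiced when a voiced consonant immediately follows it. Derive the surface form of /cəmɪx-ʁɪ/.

[cəmɪɣʁɪ]

/x/ is a voiceless velar fricative. The following trigger /ʁ/ is voiced, so /x/ must become voiced as well.
Changing only its voicing to voiced gives [ɣ] — the voiced velar fricative.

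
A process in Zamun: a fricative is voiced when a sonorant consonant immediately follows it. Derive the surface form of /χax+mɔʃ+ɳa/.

[χaɣmɔʒɳa]

/x/ is a voiceless velar fricative. The following trigger /m/ is voiced, so /x/ must become voiced as well.
A voiced velar fricative is [ɣ], so the surface segment is [ɣ].
The same rule applies at the second boundary: /ʃ/ → [ʒ] next to /ɳ/.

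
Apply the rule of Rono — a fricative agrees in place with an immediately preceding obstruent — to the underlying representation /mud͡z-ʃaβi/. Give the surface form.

[mud͡zsaβi]

The rule targets /ʃ/ (voiceless postalveolar fricative), which sits after the trigger /d͡z/ (alveolar).
A voiceless alveolar fricative is [s], so the surface segment is [s].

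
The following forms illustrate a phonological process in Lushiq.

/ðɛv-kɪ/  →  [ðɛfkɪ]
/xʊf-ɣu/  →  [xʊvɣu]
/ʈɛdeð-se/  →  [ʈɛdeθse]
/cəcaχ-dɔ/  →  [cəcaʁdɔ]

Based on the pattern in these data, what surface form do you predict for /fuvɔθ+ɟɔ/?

The data show regressive voicing assimilation: /v/ → [f] before /k/; /f/ → [v] before /ɣ/; /ð/ → [θ] before /s/; /χ/ → [ʁ] before /d/. In each pair only voicing changes, matching the following consonant, while place and manner stay constant.
The rule targets /θ/ (voiceless dental fricative), which sits before the trigger /ɟ/ (voiced).
The voiced dental fricative is [ð], so /θ/ → [ð].

[fuvɔðɟɔ]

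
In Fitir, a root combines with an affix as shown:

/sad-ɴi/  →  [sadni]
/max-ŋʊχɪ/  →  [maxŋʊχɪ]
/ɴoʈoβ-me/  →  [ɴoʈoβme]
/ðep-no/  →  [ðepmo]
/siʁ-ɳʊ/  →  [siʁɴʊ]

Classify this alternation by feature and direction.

progressive place assimilation

The segment that alternates is /ɴ/, which surfaces as [n] when adjacent to /d/.
The change uvular → alveolar matches the place of the preceding /d/, identifying this as place assimilation.
Manner and voice are unchanged, so the assimilation is partial, not total.
The other alternating forms pattern the same way: /n/ → [m] after /p/ (alveolar → bilabial, matching bilabial); /ɳ/ → [ɴ] after /ʁ/ (retroflex → uvular, matching uvular) — only place changes, and always toward the preceding segment.
No alternation appears in [maxŋʊχɪ], [ɴoʈoβme]: there the adjacent consonants already agree in place (/ŋ/ and /x/ are both velar; /m/ and /β/ are both bilabial), so these forms are consistent with the same rule.
Since the segment that changes follows the conditioning segment, the assimilation is progressive.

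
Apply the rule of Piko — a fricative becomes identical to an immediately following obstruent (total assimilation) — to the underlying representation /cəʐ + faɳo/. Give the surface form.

/ʐ/ is the segment targeted by the rule; it sits immediately before /f/, so it assimilates completely and surfaces as [f].

[cəffaɳo]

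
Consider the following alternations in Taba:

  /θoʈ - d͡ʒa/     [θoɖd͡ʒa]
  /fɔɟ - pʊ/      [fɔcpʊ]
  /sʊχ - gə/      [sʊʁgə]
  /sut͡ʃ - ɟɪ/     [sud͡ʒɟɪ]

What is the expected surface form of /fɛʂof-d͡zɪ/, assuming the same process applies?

[fɛʂovd͡zɪ]

The data show regressive voicing assimilation: /ʈ/ → [ɖ] before /d͡ʒ/; /ɟ/ → [c] before /p/; /χ/ → [ʁ] before /g/; /t͡ʃ/ → [d͡ʒ] before /ɟ/. In each pair only voicing changes, matching the following consonant, while place and manner stay constant.
The rule targets /f/ (voiceless labiodental fricative), which sits before the trigger /d͡z/ (voiced).
The voiced labiodental fricative is [v], so /f/ → [v].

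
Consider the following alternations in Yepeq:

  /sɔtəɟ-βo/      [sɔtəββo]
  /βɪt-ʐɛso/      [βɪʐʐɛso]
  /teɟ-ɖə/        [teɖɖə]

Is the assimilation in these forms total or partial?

total assimilation

The segment that alternates is /ɟ/, which surfaces as [β] when adjacent to /β/.
The output [β] is identical to the trigger /β/ — every feature (place, manner, voicing) has been copied — so this is total assimilation.
The remaining alternations confirm this: /t/ → [ʐ] before /ʐ/; /ɟ/ → [ɖ] before /ɖ/ — in each case the output is a copy of the following consonant.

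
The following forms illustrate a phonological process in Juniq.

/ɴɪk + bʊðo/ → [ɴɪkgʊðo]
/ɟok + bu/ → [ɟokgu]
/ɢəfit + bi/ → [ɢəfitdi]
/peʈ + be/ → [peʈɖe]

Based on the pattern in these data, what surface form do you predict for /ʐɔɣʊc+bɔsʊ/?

The data show progressive place assimilation: /b/ → [g] after /k/; /b/ → [d] after /t/; /b/ → [ɖ] after /ʈ/. In each pair only place changes, matching the preceding consonant, while manner and voice stay constant.
/b/ is a voiced bilabial stop. The preceding trigger /c/ is palatal, so /b/ must become palatal as well.
Changing only its place to palatal gives [ɟ] — the voiced palatal stop.

[ʐɔɣʊcɟɔsʊ]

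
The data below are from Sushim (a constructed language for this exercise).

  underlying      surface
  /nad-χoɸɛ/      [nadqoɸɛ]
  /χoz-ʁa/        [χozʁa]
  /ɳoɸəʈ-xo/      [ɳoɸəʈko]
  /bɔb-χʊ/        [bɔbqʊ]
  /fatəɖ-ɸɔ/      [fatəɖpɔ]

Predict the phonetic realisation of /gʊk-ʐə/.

[gʊkɖə]

The data show progressive manner assimilation: /χ/ → [q] after /d/; /x/ → [k] after /ʈ/; /χ/ → [q] after /b/; /ɸ/ → [p] after /ɖ/. In each pair only manner changes, matching the preceding consonant, while place and voice stay constant.
Nothing changes in [χozʁa]: there the adjacent consonants already agree in manner (/ʁ/ and /z/ are both fricatives), so this form is consistent with the same rule.
/ʐ/ is a voiced retroflex fricative. The preceding trigger /k/ is a stop, so /ʐ/ must become a stop as well.
A voiced retroflex stop is [ɖ], so the surface segment is [ɖ].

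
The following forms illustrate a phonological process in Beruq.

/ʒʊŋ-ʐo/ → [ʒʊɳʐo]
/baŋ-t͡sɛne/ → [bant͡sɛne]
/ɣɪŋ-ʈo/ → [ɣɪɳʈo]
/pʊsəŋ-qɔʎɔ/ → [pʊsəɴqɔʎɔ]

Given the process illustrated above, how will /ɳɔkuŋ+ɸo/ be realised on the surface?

The data show regressive place assimilation: /ŋ/ → [ɳ] before /ʐ/; /ŋ/ → [n] before /t͡s/; /ŋ/ → [ɳ] before /ʈ/; /ŋ/ → [ɴ] before /q/. In each pair only place changes, matching the following consonant, while manner and voice stay constant.
/ŋ/ is a voiced velar nasal. The following trigger /ɸ/ is bilabial, so /ŋ/ must become bilabial as well.
The voiced bilabial nasal is [m], so /ŋ/ → [m].

[ɳɔkumɸo]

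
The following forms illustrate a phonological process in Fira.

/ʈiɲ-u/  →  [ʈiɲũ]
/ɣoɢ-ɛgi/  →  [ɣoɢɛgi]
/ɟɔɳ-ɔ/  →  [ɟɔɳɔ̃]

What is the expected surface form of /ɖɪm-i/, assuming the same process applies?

[ɖɪmĩ]

The data show progressive nasality assimilation (vowel nasalisation): /u/ → [ũ] after /ɲ/; /ɔ/ → [ɔ̃] after /ɳ/ — a vowel is nasalised by an immediately preceding nasal consonant.
No change occurs in [ɣoɢɛgi] because the vowel at the boundary is adjacent to an oral consonant, not a nasal (/ɛ/ next to /ɢ/).
/i/ sits next to the nasal /m/ and is therefore nasalised to [ĩ].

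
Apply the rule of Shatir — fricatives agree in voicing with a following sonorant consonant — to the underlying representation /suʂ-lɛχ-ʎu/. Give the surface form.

[suʐlɛʁʎu]

/ʂ/ is a voiceless retroflex fricative. The following trigger /l/ is voiced, so /ʂ/ must become voiced as well.
Changing only its voicing to voiced gives [ʐ] — the voiced retroflex fricative.
The same rule applies at the second boundary: /χ/ → [ʁ] next to /ʎ/.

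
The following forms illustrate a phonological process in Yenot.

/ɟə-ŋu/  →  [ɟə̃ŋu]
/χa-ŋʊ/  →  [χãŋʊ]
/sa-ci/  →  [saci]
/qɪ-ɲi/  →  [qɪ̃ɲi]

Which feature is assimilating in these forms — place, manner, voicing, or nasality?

The vowel /ə/ surfaces as nasalised [ə̃] next to the following nasal /ŋ/ — it has acquired the [+nasal] feature of its neighbour.
Likewise in the remaining data: /a/ → [ã] before /ŋ/; /ɪ/ → [ɪ̃] before /ɲ/ — each time a vowel is nasalised next to a following nasal.
No change occurs in [saci] because the vowel at the boundary is adjacent to an oral consonant, not a nasal (/a/ next to /c/).

nasality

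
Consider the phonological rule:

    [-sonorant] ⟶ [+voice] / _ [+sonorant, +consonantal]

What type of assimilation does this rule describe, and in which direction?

regressive voicing assimilation

The target ([-sonorant], obstruents) acquires [+voice] next to a sonorant consonant ([+sonorant, +consonantal]) — it takes on the voicing of its neighbour, so the feature that spreads is voicing.
Since the environment is written after the underscore, the trigger follows the target; the direction is regressive.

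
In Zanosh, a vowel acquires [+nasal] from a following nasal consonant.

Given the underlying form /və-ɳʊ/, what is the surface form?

[və̃ɳʊ]

The vowel /ə/ is adjacent to the following nasal /ɳ/, so it acquires [+nasal] and surfaces as [ə̃].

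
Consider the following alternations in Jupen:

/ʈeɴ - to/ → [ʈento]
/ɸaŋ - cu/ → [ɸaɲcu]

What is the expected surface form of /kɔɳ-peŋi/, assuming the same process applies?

[kɔmpeŋi]

The data show regressive place assimilation: /ɴ/ → [n] before /t/; /ŋ/ → [ɲ] before /c/. In each pair only place changes, matching the following consonant, while manner and voice stay constant.
/ɳ/ is a voiced retroflex nasal. The following trigger /p/ is bilabial, so /ɳ/ must become bilabial as well.
A voiced bilabial nasal is [m], so the surface segment is [m].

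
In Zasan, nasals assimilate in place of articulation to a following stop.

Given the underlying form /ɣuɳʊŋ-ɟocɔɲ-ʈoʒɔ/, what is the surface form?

/ŋ/ is a voiced velar nasal. The following trigger /ɟ/ is palatal, so /ŋ/ must become palatal as well.
The voiced palatal nasal is [ɲ], so /ŋ/ → [ɲ].
The same rule applies at the second boundary: /ɲ/ → [ɳ] next to /ʈ/.

[ɣuɳʊɲɟocɔɳʈoʒɔ]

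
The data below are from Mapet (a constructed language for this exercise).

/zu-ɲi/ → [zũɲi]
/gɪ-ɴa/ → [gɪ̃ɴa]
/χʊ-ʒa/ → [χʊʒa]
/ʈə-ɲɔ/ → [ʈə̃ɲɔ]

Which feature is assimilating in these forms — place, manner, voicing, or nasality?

nasality

The vowel /u/ surfaces as nasalised [ũ] next to the following nasal /ɲ/ — it has acquired the [+nasal] feature of its neighbour.
Likewise in the remaining data: /ɪ/ → [ɪ̃] before /ɴ/; /ə/ → [ə̃] before /ɲ/ — each time a vowel is nasalised next to a following nasal.
No change occurs in [χʊʒa] because the vowel at the boundary is adjacent to an oral consonant, not a nasal (/ʊ/ next to /ʒ/).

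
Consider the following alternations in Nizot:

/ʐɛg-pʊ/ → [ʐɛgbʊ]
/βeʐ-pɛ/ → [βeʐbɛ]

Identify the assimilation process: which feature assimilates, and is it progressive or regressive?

Comparing underlying and surface forms, /p/ → [b] is the alternation; the neighbouring /g/ is constant.
The change voiceless → voiced matches the voicing of the preceding /g/, identifying this as voicing assimilation.
Place and manner are unchanged, so the assimilation is partial, not total.
The other alternating form patterns the same way: /p/ → [b] after /ʐ/ (voiceless → voiced, matching voiced) — only voicing changes, and always toward the preceding segment.
Since the segment that changes follows the conditioning segment, the assimilation is progressive.

progressive voicing assimilation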